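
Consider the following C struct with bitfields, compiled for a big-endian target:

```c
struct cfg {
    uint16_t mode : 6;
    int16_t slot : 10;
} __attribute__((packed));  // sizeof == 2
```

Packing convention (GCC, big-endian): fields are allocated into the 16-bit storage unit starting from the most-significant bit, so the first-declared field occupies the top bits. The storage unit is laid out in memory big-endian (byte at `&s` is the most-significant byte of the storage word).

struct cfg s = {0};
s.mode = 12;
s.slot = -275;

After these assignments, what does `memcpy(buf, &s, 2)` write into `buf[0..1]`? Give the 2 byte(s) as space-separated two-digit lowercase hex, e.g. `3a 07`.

32 ed

mode (6b) val=12 bits=0xc at bit 10: 0x3000
slot (10b) val=-275 bits=0x2ed at bit 0: 0x32ed
word = 0x32ed → big-endian bytes:
  [0]=0x32  [1]=0xed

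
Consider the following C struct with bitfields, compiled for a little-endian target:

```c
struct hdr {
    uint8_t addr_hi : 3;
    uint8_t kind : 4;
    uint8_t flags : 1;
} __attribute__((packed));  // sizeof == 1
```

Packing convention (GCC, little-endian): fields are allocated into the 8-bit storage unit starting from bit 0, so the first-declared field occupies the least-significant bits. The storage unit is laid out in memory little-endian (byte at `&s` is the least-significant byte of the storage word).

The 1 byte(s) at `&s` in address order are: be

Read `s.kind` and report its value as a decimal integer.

7

[0]=0xbe (little-endian) → word 0xbe
addr_hi [0+:3] = (word>>0) & 0x7 = 6
kind [3+:4] = (word>>3) & 0xf = 7  ←
flags [7+:1] = (word>>7) & 0x1 = 1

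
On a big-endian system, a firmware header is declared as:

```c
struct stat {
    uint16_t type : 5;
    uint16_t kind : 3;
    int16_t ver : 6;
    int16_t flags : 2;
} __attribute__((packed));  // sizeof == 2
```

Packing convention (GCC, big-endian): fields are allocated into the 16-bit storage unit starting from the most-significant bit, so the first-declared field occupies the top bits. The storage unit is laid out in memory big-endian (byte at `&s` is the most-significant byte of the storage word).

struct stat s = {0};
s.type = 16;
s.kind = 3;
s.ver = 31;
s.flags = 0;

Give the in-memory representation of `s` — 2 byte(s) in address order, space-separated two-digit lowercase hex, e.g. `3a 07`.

83 7c

type (5b) val=16 bits=0x10 at bit 11: 0x8000
kind (3b) val=3 bits=0x3 at bit 8: 0x8300
ver (6b) val=31 bits=0x1f at bit 2: 0x837c
flags (2b) val=0 bits=0x0 at bit 0: 0x837c
word = 0x837c → big-endian bytes:
  [0]=0x83  [1]=0x7c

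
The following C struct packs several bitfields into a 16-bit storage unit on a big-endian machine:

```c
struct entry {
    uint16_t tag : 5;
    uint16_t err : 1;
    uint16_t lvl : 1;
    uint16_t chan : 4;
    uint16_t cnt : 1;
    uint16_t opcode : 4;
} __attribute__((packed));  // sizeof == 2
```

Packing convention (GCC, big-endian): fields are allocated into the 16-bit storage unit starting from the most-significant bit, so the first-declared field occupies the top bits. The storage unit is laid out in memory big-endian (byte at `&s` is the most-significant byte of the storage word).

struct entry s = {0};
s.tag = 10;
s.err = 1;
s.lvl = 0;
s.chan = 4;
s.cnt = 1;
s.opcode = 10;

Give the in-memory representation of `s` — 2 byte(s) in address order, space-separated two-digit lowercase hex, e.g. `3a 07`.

tag (5b) val=10 bits=0xa at bit 11: 0x5000
err (1b) val=1 bits=0x1 at bit 10: 0x5400
lvl (1b) val=0 bits=0x0 at bit 9: 0x5400
chan (4b) val=4 bits=0x4 at bit 5: 0x5480
cnt (1b) val=1 bits=0x1 at bit 4: 0x5490
opcode (4b) val=10 bits=0xa at bit 0: 0x549a
word = 0x549a → big-endian bytes:
  [0]=0x54  [1]=0x9a

54 9a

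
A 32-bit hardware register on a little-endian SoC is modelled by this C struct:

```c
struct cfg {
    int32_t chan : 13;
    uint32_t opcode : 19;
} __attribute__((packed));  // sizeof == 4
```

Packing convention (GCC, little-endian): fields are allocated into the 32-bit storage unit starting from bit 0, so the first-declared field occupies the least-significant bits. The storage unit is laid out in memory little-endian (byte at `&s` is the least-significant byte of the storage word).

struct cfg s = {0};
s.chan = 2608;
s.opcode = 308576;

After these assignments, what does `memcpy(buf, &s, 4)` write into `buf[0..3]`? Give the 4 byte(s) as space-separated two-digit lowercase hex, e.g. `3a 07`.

chan (13b) val=2608 bits=0xa30 at bit 0: 0x00000a30
opcode (19b) val=308576 bits=0x4b560 at bit 13: 0x96ac0a30
word = 0x96ac0a30 → little-endian bytes:
  [0]=0x30  [1]=0x0a  [2]=0xac  [3]=0x96

30 0a ac 96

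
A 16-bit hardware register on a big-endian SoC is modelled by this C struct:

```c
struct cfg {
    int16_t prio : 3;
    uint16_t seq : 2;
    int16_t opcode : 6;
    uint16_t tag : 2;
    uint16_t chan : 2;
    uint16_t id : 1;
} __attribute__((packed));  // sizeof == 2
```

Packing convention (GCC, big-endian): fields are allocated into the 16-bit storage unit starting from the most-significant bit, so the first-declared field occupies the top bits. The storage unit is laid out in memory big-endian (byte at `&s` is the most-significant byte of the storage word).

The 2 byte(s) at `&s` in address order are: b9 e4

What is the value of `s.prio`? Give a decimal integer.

-3

[0]=0xb9 [1]=0xe4 (big-endian) → word 0xb9e4
prio [13+:3] = (word>>13) & 0x7 = 5  ←
seq [11+:2] = (word>>11) & 0x3 = 3
opcode [5+:6] = (word>>5) & 0x3f = 15
tag [3+:2] = (word>>3) & 0x3 = 0
chan [1+:2] = (word>>1) & 0x3 = 2
id [0+:1] = (word>>0) & 0x1 = 0
prio signed 3b, MSB=1: 5 - 8 = -3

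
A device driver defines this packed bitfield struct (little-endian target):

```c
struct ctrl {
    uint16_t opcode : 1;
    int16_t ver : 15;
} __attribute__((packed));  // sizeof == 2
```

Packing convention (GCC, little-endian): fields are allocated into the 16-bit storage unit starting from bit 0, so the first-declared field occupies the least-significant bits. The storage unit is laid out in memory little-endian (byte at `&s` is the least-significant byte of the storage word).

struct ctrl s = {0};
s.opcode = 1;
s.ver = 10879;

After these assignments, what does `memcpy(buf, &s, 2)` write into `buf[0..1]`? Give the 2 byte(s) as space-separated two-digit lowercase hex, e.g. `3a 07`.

opcode (1b) val=1 bits=0x1 at bit 0: 0x0001
ver (15b) val=10879 bits=0x2a7f at bit 1: 0x54ff
word = 0x54ff → little-endian bytes:
  [0]=0xff  [1]=0x54

ff 54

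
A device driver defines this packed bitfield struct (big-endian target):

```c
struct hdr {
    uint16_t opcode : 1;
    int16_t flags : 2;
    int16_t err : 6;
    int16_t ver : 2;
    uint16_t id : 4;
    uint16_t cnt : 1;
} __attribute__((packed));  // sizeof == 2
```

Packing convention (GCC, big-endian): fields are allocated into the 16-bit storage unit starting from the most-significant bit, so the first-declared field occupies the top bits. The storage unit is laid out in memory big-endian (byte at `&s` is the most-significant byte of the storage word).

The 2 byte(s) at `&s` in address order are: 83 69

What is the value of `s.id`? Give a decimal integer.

[0]=0x83 [1]=0x69 (big-endian) → word 0x8369
opcode [15+:1] = (word>>15) & 0x1 = 1
flags [13+:2] = (word>>13) & 0x3 = 0
err [7+:6] = (word>>7) & 0x3f = 6
ver [5+:2] = (word>>5) & 0x3 = 3
id [1+:4] = (word>>1) & 0xf = 4  ←
cnt [0+:1] = (word>>0) & 0x1 = 1

4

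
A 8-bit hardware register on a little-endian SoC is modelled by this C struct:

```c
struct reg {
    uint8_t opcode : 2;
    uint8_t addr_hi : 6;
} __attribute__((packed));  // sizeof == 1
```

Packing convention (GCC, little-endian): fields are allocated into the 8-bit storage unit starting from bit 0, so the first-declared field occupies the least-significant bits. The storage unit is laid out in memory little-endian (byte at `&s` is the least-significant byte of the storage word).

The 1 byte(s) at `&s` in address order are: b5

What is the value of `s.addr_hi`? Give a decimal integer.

45

[0]=0xb5 (little-endian) → word 0xb5
opcode:2 @ bit 0 → (0xb5>>0)&0x3 = 0x1
addr_hi:6 @ bit 2 → (0xb5>>2)&0x3f = 0x2d  ←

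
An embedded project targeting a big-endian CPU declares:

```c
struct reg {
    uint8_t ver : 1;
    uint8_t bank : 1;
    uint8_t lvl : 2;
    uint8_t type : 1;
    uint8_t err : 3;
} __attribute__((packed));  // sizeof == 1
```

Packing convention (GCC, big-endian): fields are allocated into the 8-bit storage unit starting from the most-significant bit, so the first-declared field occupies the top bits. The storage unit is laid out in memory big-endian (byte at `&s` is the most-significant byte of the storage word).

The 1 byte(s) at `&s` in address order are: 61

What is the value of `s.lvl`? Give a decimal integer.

[0]=0x61 (big-endian) → word 0x61
ver:1 @ bit 7 → (0x61>>7)&0x1 = 0x0
bank:1 @ bit 6 → (0x61>>6)&0x1 = 0x1
lvl:2 @ bit 4 → (0x61>>4)&0x3 = 0x2  ←
type:1 @ bit 3 → (0x61>>3)&0x1 = 0x0
err:3 @ bit 0 → (0x61>>0)&0x7 = 0x1

2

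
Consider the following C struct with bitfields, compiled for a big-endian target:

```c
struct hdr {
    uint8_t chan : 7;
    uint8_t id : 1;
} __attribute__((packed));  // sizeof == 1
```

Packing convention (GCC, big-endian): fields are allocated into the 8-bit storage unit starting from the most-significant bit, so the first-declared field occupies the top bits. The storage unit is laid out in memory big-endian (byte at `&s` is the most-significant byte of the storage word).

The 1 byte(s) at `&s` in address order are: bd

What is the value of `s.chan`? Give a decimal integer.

[0]=0xbd (big-endian) → word 0xbd
chan:7 @ bit 1 → (0xbd>>1)&0x7f = 0x5e  ←
id:1 @ bit 0 → (0xbd>>0)&0x1 = 0x1

94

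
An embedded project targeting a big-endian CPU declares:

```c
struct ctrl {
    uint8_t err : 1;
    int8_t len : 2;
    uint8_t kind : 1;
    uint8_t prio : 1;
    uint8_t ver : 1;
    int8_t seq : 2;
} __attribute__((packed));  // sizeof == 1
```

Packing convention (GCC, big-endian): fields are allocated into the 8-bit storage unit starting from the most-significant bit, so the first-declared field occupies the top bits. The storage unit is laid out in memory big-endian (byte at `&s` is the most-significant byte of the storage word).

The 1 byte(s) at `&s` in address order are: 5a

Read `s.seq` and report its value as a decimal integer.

-2

[0]=0x5a (big-endian) → word 0x5a
err:1 @ bit 7 → (0x5a>>7)&0x1 = 0x0
len:2 @ bit 5 → (0x5a>>5)&0x3 = 0x2
kind:1 @ bit 4 → (0x5a>>4)&0x1 = 0x1
prio:1 @ bit 3 → (0x5a>>3)&0x1 = 0x1
ver:1 @ bit 2 → (0x5a>>2)&0x1 = 0x0
seq:2 @ bit 0 → (0x5a>>0)&0x3 = 0x2  ←
seq signed 2b, MSB=1: 2 - 4 = -2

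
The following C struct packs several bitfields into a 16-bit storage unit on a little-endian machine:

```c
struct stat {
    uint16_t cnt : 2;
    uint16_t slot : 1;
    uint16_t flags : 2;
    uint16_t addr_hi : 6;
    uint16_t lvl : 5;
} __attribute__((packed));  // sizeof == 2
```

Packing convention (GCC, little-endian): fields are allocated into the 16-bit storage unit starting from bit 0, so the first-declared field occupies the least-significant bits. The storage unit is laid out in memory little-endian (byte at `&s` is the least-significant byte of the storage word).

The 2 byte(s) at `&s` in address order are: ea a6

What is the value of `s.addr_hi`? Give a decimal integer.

[0]=0xea [1]=0xa6 (little-endian) → word 0xa6ea
cnt:2 @ bit 0 → (0xa6ea>>0)&0x3 = 0x2
slot:1 @ bit 2 → (0xa6ea>>2)&0x1 = 0x0
flags:2 @ bit 3 → (0xa6ea>>3)&0x3 = 0x1
addr_hi:6 @ bit 5 → (0xa6ea>>5)&0x3f = 0x37  ←
lvl:5 @ bit 11 → (0xa6ea>>11)&0x1f = 0x14

55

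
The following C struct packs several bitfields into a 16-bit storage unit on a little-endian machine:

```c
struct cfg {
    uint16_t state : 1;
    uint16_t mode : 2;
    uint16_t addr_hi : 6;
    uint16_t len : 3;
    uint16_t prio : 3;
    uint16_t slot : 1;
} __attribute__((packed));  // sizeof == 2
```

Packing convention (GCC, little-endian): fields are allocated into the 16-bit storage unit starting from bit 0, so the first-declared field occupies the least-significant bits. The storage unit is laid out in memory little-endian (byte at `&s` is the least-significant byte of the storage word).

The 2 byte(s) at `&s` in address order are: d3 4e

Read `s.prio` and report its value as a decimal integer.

4

[0]=0xd3 [1]=0x4e (little-endian) → word 0x4ed3
state:1 @ bit 0 → (0x4ed3>>0)&0x1 = 0x1
mode:2 @ bit 1 → (0x4ed3>>1)&0x3 = 0x1
addr_hi:6 @ bit 3 → (0x4ed3>>3)&0x3f = 0x1a
len:3 @ bit 9 → (0x4ed3>>9)&0x7 = 0x7
prio:3 @ bit 12 → (0x4ed3>>12)&0x7 = 0x4  ←
slot:1 @ bit 15 → (0x4ed3>>15)&0x1 = 0x0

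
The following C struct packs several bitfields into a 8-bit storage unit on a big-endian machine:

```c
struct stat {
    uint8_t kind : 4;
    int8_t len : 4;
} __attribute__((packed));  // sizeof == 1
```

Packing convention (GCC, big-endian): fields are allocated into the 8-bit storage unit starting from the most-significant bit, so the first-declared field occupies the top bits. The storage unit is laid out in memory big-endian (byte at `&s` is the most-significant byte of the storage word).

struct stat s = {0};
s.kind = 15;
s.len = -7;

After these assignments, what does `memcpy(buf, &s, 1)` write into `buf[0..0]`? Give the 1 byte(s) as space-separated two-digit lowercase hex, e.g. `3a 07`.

kind (4b) val=15 bits=0xf at bit 4: 0xf0
len (4b) val=-7 bits=0x9 at bit 0: 0xf9
word = 0xf9 → big-endian bytes:
  [0]=0xf9

f9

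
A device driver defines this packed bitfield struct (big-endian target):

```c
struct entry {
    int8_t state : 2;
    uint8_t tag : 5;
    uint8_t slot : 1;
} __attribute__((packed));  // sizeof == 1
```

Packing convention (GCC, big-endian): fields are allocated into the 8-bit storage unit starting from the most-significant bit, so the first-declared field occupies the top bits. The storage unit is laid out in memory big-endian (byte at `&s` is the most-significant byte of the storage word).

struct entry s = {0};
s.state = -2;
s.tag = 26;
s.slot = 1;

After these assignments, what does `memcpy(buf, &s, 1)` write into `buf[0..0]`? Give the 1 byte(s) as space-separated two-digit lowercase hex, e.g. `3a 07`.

b5

state (2b) val=-2 bits=0x2 at bit 6: 0x80
tag (5b) val=26 bits=0x1a at bit 1: 0xb4
slot (1b) val=1 bits=0x1 at bit 0: 0xb5
word = 0xb5 → big-endian bytes:
  [0]=0xb5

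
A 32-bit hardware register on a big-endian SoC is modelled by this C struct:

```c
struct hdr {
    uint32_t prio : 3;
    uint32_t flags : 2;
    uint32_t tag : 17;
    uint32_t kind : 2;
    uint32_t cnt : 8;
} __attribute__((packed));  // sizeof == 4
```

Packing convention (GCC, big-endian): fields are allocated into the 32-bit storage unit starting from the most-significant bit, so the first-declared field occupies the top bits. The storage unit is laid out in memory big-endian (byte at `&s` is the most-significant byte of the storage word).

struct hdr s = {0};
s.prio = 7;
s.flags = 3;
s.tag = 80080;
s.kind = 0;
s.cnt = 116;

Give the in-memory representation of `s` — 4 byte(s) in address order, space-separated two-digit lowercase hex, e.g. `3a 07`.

prio (3b) val=7 bits=0x7 at bit 29: 0xe0000000
flags (2b) val=3 bits=0x3 at bit 27: 0xf8000000
tag (17b) val=80080 bits=0x138d0 at bit 10: 0xfce34000
kind (2b) val=0 bits=0x0 at bit 8: 0xfce34000
cnt (8b) val=116 bits=0x74 at bit 0: 0xfce34074
word = 0xfce34074 → big-endian bytes:
  [0]=0xfc  [1]=0xe3  [2]=0x40  [3]=0x74

fc e3 40 74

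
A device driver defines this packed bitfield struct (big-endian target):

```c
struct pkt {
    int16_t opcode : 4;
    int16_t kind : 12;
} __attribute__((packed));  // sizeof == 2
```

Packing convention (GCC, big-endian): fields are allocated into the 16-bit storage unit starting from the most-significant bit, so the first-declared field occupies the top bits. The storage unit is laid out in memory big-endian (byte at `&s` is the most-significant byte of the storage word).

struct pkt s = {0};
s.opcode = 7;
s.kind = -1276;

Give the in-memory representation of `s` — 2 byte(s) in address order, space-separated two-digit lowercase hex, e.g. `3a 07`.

7b 04

[12+:4] opcode=7 & 0xf = 0x7; word=0x7000
[0+:12] kind=-1276 & 0xfff = 0xb04; word=0x7b04
word = 0x7b04 → big-endian bytes:
  [0]=0x7b  [1]=0x04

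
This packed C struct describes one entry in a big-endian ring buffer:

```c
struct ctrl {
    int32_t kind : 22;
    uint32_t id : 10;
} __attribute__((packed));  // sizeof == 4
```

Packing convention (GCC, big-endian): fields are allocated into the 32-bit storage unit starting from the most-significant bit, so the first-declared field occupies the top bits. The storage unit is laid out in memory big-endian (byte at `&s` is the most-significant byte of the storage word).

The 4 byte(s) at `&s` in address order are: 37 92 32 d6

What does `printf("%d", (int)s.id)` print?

726

[0]=0x37 [1]=0x92 [2]=0x32 [3]=0xd6 (big-endian) → word 0x379232d6
kind:22 @ bit 10 → (0x379232d6>>10)&0x3fffff = 0xde48c
id:10 @ bit 0 → (0x379232d6>>0)&0x3ff = 0x2d6  ←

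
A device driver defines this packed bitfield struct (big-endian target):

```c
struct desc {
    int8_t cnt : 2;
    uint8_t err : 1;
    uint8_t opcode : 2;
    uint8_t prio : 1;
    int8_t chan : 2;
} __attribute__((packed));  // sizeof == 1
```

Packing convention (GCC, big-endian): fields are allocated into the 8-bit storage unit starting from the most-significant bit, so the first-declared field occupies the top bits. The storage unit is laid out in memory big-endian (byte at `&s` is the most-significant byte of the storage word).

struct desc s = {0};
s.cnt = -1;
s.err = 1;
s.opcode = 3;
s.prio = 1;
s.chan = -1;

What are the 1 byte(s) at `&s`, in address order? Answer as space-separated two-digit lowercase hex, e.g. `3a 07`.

cnt (2b) val=-1 bits=0x3 at bit 6: 0xc0
err (1b) val=1 bits=0x1 at bit 5: 0xe0
opcode (2b) val=3 bits=0x3 at bit 3: 0xf8
prio (1b) val=1 bits=0x1 at bit 2: 0xfc
chan (2b) val=-1 bits=0x3 at bit 0: 0xff
word = 0xff → big-endian bytes:
  [0]=0xff

ff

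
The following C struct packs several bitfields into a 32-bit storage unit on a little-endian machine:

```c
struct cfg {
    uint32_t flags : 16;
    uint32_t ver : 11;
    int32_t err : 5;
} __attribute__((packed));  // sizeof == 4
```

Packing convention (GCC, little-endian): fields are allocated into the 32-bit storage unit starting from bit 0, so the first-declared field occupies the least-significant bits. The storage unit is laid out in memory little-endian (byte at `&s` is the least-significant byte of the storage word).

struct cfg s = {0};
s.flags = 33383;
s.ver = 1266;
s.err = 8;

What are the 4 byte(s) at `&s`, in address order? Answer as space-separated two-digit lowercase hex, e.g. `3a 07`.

flags (16b) val=33383 bits=0x8267 at bit 0: 0x00008267
ver (11b) val=1266 bits=0x4f2 at bit 16: 0x04f28267
err (5b) val=8 bits=0x8 at bit 27: 0x44f28267
word = 0x44f28267 → little-endian bytes:
  [0]=0x67  [1]=0x82  [2]=0xf2  [3]=0x44

67 82 f2 44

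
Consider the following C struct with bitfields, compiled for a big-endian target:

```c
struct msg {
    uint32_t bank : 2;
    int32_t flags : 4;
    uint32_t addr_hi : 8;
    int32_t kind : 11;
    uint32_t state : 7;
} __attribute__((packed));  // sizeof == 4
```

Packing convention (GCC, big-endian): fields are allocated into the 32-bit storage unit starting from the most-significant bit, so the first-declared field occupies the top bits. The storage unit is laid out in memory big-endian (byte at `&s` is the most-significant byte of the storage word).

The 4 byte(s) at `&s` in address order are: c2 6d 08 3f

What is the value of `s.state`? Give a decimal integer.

63

[0]=0xc2 [1]=0x6d [2]=0x08 [3]=0x3f (big-endian) → word 0xc26d083f
bank:2 @ bit 30 → (0xc26d083f>>30)&0x3 = 0x3
flags:4 @ bit 26 → (0xc26d083f>>26)&0xf = 0x0
addr_hi:8 @ bit 18 → (0xc26d083f>>18)&0xff = 0x9b
kind:11 @ bit 7 → (0xc26d083f>>7)&0x7ff = 0x210
state:7 @ bit 0 → (0xc26d083f>>0)&0x7f = 0x3f  ←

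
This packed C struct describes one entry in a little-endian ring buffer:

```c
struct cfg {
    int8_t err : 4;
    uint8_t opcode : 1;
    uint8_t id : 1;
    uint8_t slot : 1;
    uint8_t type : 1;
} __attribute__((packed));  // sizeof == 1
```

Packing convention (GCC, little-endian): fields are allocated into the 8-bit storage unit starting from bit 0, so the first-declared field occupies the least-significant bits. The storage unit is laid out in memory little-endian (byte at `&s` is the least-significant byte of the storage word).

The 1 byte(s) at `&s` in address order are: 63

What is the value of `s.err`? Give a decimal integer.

[0]=0x63 (little-endian) → word 0x63
err:4 @ bit 0 → (0x63>>0)&0xf = 0x3  ←
opcode:1 @ bit 4 → (0x63>>4)&0x1 = 0x0
id:1 @ bit 5 → (0x63>>5)&0x1 = 0x1
slot:1 @ bit 6 → (0x63>>6)&0x1 = 0x1
type:1 @ bit 7 → (0x63>>7)&0x1 = 0x0
err signed 4b, MSB=0: value = 3

3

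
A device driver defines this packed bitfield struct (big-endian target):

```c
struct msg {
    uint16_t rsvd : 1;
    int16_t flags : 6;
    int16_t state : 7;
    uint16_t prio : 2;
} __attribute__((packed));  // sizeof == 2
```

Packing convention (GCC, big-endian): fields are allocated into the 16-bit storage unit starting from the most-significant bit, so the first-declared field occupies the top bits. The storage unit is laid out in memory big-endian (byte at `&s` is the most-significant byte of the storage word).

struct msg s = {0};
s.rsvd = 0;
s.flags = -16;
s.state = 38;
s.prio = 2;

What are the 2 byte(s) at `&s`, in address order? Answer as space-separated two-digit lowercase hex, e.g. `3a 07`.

[15+:1] rsvd=0 & 0x1 = 0x0; word=0x0000
[9+:6] flags=-16 & 0x3f = 0x30; word=0x6000
[2+:7] state=38 & 0x7f = 0x26; word=0x6098
[0+:2] prio=2 & 0x3 = 0x2; word=0x609a
word = 0x609a → big-endian bytes:
  [0]=0x60  [1]=0x9a

60 9a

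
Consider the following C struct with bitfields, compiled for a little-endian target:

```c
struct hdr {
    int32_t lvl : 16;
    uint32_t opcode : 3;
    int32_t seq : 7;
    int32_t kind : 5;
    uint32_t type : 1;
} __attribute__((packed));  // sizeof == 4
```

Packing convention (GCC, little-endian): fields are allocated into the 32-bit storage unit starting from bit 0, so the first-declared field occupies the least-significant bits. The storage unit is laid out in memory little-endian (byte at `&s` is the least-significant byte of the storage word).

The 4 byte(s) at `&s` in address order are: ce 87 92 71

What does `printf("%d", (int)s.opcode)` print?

[0]=0xce [1]=0x87 [2]=0x92 [3]=0x71 (little-endian) → word 0x719287ce
lvl [0+:16] = (word>>0) & 0xffff = 34766
opcode [16+:3] = (word>>16) & 0x7 = 2  ←
seq [19+:7] = (word>>19) & 0x7f = 50
kind [26+:5] = (word>>26) & 0x1f = 28
type [31+:1] = (word>>31) & 0x1 = 0

2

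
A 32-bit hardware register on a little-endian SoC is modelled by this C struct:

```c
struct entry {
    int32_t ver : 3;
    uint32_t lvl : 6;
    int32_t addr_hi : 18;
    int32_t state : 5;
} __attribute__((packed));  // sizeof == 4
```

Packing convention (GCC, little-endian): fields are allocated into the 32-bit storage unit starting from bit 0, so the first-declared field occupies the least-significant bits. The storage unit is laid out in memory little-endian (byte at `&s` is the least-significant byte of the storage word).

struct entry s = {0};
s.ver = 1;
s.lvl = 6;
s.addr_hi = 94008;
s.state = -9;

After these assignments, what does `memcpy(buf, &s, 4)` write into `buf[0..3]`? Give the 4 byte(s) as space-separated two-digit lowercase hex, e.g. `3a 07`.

ver (3b) val=1 bits=0x1 at bit 0: 0x00000001
lvl (6b) val=6 bits=0x6 at bit 3: 0x00000031
addr_hi (18b) val=94008 bits=0x16f38 at bit 9: 0x02de7031
state (5b) val=-9 bits=0x17 at bit 27: 0xbade7031
word = 0xbade7031 → little-endian bytes:
  [0]=0x31  [1]=0x70  [2]=0xde  [3]=0xba

31 70 de ba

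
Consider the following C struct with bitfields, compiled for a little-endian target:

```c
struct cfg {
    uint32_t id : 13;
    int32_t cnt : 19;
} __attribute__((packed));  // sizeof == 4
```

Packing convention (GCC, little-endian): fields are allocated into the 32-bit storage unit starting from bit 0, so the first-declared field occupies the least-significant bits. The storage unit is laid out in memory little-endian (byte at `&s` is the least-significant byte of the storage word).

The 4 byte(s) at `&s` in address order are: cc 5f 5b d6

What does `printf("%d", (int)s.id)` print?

8140

[0]=0xcc [1]=0x5f [2]=0x5b [3]=0xd6 (little-endian) → word 0xd65b5fcc
id [0+:13] = (word>>0) & 0x1fff = 8140  ←
cnt [13+:19] = (word>>13) & 0x7ffff = 439002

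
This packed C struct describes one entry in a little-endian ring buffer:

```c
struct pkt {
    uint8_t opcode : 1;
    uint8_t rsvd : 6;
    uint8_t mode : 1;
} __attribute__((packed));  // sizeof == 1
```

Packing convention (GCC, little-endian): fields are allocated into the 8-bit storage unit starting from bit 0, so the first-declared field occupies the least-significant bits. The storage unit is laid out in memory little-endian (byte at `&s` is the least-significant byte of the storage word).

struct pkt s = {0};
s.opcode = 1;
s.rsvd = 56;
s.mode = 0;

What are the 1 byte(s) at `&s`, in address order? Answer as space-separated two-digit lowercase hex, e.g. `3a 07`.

[0+:1] opcode=1 & 0x1 = 0x1; word=0x01
[1+:6] rsvd=56 & 0x3f = 0x38; word=0x71
[7+:1] mode=0 & 0x1 = 0x0; word=0x71
word = 0x71 → little-endian bytes:
  [0]=0x71

71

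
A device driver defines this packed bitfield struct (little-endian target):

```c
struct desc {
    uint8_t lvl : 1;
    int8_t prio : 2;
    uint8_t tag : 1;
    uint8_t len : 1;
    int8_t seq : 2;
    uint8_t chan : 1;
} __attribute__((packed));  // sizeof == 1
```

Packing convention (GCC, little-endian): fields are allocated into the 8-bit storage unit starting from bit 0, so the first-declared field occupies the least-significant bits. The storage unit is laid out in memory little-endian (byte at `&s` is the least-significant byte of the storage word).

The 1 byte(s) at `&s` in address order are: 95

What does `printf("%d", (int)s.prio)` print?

[0]=0x95 (little-endian) → word 0x95
lvl:1 @ bit 0 → (0x95>>0)&0x1 = 0x1
prio:2 @ bit 1 → (0x95>>1)&0x3 = 0x2  ←
tag:1 @ bit 3 → (0x95>>3)&0x1 = 0x0
len:1 @ bit 4 → (0x95>>4)&0x1 = 0x1
seq:2 @ bit 5 → (0x95>>5)&0x3 = 0x0
chan:1 @ bit 7 → (0x95>>7)&0x1 = 0x1
prio signed 2b, MSB=1: 2 - 4 = -2

-2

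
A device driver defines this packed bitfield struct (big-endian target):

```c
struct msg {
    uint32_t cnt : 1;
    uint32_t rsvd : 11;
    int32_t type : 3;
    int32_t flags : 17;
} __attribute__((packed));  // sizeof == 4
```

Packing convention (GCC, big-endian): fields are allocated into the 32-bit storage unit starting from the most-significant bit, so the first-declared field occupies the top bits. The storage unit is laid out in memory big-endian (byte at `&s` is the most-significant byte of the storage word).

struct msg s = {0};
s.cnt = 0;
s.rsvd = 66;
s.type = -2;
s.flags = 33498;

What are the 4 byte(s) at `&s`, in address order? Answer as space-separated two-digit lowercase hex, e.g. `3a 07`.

cnt (1b) val=0 bits=0x0 at bit 31: 0x00000000
rsvd (11b) val=66 bits=0x42 at bit 20: 0x04200000
type (3b) val=-2 bits=0x6 at bit 17: 0x042c0000
flags (17b) val=33498 bits=0x82da at bit 0: 0x042c82da
word = 0x042c82da → big-endian bytes:
  [0]=0x04  [1]=0x2c  [2]=0x82  [3]=0xda

04 2c 82 da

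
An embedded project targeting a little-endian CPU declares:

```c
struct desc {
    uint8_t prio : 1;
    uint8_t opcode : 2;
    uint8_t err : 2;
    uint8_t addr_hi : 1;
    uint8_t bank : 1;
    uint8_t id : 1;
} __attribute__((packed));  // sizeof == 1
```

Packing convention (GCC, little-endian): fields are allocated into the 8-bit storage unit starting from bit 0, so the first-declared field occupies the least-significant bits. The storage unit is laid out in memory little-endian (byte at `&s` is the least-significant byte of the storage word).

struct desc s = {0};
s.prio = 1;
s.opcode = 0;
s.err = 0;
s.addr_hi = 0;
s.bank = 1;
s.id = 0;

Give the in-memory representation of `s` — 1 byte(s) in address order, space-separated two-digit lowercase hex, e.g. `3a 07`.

prio:1 = 1 → 0x1 << 0 → word 0x01
opcode:2 = 0 → 0x0 << 1 → word 0x01
err:2 = 0 → 0x0 << 3 → word 0x01
addr_hi:1 = 0 → 0x0 << 5 → word 0x01
bank:1 = 1 → 0x1 << 6 → word 0x41
id:1 = 0 → 0x0 << 7 → word 0x41
word = 0x41 → little-endian bytes:
  [0]=0x41

41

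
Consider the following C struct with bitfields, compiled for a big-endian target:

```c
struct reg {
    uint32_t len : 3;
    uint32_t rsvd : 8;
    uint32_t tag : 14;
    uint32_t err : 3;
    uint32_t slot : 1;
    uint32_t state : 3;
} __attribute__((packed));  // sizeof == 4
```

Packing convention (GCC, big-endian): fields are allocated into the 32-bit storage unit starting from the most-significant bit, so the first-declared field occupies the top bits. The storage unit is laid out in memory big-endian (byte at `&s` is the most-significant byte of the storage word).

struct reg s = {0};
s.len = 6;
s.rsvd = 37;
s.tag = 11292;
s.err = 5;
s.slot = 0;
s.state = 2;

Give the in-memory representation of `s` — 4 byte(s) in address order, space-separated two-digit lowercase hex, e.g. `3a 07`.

[29+:3] len=6 & 0x7 = 0x6; word=0xc0000000
[21+:8] rsvd=37 & 0xff = 0x25; word=0xc4a00000
[7+:14] tag=11292 & 0x3fff = 0x2c1c; word=0xc4b60e00
[4+:3] err=5 & 0x7 = 0x5; word=0xc4b60e50
[3+:1] slot=0 & 0x1 = 0x0; word=0xc4b60e50
[0+:3] state=2 & 0x7 = 0x2; word=0xc4b60e52
word = 0xc4b60e52 → big-endian bytes:
  [0]=0xc4  [1]=0xb6  [2]=0x0e  [3]=0x52

c4 b6 0e 52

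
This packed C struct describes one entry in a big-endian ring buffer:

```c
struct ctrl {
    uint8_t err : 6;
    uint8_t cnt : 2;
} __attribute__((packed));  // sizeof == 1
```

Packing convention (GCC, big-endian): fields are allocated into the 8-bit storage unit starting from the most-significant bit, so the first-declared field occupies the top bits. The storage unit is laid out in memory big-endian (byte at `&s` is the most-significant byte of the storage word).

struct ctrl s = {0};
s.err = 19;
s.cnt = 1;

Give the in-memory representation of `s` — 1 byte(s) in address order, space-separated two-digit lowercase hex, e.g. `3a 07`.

[2+:6] err=19 & 0x3f = 0x13; word=0x4c
[0+:2] cnt=1 & 0x3 = 0x1; word=0x4d
word = 0x4d → big-endian bytes:
  [0]=0x4d

4d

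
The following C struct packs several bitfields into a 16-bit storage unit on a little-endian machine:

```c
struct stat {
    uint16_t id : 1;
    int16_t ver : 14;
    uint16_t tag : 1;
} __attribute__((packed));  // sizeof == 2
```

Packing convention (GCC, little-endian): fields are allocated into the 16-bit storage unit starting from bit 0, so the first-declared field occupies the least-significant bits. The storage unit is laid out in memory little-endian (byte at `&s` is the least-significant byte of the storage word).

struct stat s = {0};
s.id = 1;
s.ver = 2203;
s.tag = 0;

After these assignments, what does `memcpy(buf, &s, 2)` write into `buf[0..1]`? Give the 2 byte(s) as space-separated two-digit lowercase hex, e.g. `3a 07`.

37 11

id:1 = 1 → 0x1 << 0 → word 0x0001
ver:14 = 2203 → 0x89b << 1 → word 0x1137
tag:1 = 0 → 0x0 << 15 → word 0x1137
word = 0x1137 → little-endian bytes:
  [0]=0x37  [1]=0x11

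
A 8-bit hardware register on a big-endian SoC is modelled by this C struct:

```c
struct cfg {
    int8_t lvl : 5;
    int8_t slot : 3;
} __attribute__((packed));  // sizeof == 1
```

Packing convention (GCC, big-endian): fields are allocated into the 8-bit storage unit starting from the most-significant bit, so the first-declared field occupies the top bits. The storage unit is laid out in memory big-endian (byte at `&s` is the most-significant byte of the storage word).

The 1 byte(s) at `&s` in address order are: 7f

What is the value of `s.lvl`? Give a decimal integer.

[0]=0x7f (big-endian) → word 0x7f
lvl [3+:5] = (word>>3) & 0x1f = 15  ←
slot [0+:3] = (word>>0) & 0x7 = 7
lvl signed 5b, MSB=0: value = 15

15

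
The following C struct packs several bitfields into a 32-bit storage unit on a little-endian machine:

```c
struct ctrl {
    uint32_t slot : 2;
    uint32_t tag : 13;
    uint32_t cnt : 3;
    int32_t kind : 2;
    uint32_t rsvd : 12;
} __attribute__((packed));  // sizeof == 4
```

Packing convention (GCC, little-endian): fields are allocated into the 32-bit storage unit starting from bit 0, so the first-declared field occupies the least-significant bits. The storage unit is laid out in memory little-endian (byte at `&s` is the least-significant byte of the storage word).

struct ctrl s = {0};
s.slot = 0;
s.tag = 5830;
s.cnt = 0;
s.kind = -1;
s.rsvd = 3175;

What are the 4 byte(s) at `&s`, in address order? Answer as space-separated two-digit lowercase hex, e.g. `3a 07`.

slot (2b) val=0 bits=0x0 at bit 0: 0x00000000
tag (13b) val=5830 bits=0x16c6 at bit 2: 0x00005b18
cnt (3b) val=0 bits=0x0 at bit 15: 0x00005b18
kind (2b) val=-1 bits=0x3 at bit 18: 0x000c5b18
rsvd (12b) val=3175 bits=0xc67 at bit 20: 0xc67c5b18
word = 0xc67c5b18 → little-endian bytes:
  [0]=0x18  [1]=0x5b  [2]=0x7c  [3]=0xc6

18 5b 7c c6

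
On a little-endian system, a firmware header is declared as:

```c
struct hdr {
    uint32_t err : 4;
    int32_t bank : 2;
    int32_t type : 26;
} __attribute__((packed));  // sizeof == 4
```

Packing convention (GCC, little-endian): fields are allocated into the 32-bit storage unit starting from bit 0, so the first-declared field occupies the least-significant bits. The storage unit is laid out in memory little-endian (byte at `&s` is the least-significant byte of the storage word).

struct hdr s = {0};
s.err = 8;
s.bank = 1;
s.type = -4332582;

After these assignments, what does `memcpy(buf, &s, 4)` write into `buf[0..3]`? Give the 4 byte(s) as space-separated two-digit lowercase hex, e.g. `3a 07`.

err (4b) val=8 bits=0x8 at bit 0: 0x00000008
bank (2b) val=1 bits=0x1 at bit 4: 0x00000018
type (26b) val=-4332582 bits=0x3bde3da at bit 6: 0xef78f698
word = 0xef78f698 → little-endian bytes:
  [0]=0x98  [1]=0xf6  [2]=0x78  [3]=0xef

98 f6 78 ef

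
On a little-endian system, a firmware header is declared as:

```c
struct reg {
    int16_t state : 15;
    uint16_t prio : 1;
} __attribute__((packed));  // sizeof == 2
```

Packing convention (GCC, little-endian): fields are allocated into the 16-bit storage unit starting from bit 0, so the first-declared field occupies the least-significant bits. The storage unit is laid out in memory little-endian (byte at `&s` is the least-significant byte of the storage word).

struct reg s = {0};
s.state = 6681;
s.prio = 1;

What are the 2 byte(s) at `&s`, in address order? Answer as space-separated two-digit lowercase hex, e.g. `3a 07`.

state:15 = 6681 → 0x1a19 << 0 → word 0x1a19
prio:1 = 1 → 0x1 << 15 → word 0x9a19
word = 0x9a19 → little-endian bytes:
  [0]=0x19  [1]=0x9a

19 9a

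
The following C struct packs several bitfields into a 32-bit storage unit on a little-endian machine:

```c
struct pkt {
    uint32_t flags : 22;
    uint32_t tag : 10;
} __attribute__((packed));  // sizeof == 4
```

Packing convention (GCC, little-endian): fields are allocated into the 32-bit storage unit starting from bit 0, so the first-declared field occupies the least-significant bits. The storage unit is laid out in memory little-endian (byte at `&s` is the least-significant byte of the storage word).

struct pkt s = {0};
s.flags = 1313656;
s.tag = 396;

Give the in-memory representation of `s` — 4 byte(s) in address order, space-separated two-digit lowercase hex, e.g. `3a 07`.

flags:22 = 1313656 → 0x140b78 << 0 → word 0x00140b78
tag:10 = 396 → 0x18c << 22 → word 0x63140b78
word = 0x63140b78 → little-endian bytes:
  [0]=0x78  [1]=0x0b  [2]=0x14  [3]=0x63

78 0b 14 63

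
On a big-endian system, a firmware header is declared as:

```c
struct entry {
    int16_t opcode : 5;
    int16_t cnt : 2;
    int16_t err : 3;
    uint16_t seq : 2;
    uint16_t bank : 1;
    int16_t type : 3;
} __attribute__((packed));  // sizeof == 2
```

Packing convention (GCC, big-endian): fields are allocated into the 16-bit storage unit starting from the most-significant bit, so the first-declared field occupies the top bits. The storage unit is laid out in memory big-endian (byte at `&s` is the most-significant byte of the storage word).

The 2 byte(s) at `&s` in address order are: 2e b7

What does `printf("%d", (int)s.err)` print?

2

[0]=0x2e [1]=0xb7 (big-endian) → word 0x2eb7
opcode [11+:5] = (word>>11) & 0x1f = 5
cnt [9+:2] = (word>>9) & 0x3 = 3
err [6+:3] = (word>>6) & 0x7 = 2  ←
seq [4+:2] = (word>>4) & 0x3 = 3
bank [3+:1] = (word>>3) & 0x1 = 0
type [0+:3] = (word>>0) & 0x7 = 7
err signed 3b, MSB=0: value = 2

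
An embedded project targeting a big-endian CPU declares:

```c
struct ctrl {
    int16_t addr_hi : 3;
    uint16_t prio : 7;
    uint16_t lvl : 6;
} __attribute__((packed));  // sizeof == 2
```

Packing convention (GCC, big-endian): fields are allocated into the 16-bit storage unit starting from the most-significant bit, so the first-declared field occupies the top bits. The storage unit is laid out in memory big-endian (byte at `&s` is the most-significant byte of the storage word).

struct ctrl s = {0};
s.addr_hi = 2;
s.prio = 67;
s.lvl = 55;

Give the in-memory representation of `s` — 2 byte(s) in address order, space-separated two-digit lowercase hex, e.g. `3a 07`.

50 f7

addr_hi (3b) val=2 bits=0x2 at bit 13: 0x4000
prio (7b) val=67 bits=0x43 at bit 6: 0x50c0
lvl (6b) val=55 bits=0x37 at bit 0: 0x50f7
word = 0x50f7 → big-endian bytes:
  [0]=0x50  [1]=0xf7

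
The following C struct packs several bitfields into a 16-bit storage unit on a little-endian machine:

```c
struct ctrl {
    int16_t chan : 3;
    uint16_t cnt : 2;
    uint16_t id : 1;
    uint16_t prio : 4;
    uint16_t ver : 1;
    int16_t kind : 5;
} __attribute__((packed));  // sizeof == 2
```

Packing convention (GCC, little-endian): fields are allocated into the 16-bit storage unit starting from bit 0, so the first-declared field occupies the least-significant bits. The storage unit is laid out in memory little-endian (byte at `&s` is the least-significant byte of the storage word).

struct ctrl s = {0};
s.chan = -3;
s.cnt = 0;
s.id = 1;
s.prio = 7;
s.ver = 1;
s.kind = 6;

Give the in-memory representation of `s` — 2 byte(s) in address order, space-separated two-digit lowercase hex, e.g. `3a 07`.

e5 35

[0+:3] chan=-3 & 0x7 = 0x5; word=0x0005
[3+:2] cnt=0 & 0x3 = 0x0; word=0x0005
[5+:1] id=1 & 0x1 = 0x1; word=0x0025
[6+:4] prio=7 & 0xf = 0x7; word=0x01e5
[10+:1] ver=1 & 0x1 = 0x1; word=0x05e5
[11+:5] kind=6 & 0x1f = 0x6; word=0x35e5
word = 0x35e5 → little-endian bytes:
  [0]=0xe5  [1]=0x35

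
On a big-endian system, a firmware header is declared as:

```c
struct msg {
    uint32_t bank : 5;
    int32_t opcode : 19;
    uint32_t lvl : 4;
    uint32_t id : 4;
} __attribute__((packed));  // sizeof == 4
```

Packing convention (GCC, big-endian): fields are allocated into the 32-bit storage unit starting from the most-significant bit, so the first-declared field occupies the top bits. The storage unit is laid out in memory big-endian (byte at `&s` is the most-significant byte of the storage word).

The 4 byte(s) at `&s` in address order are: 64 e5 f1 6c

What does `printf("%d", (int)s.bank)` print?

[0]=0x64 [1]=0xe5 [2]=0xf1 [3]=0x6c (big-endian) → word 0x64e5f16c
bank:5 @ bit 27 → (0x64e5f16c>>27)&0x1f = 0xc  ←
opcode:19 @ bit 8 → (0x64e5f16c>>8)&0x7ffff = 0x4e5f1
lvl:4 @ bit 4 → (0x64e5f16c>>4)&0xf = 0x6
id:4 @ bit 0 → (0x64e5f16c>>0)&0xf = 0xc

12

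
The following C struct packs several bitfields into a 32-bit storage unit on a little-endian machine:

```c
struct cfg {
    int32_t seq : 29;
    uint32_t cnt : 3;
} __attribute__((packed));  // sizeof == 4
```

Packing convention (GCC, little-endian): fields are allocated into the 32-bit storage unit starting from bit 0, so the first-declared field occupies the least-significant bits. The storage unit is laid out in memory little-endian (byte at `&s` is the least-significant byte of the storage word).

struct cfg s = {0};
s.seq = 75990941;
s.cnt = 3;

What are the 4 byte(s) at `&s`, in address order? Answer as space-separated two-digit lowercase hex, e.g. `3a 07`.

[0+:29] seq=75990941 & 0x1fffffff = 0x487879d; word=0x0487879d
[29+:3] cnt=3 & 0x7 = 0x3; word=0x6487879d
word = 0x6487879d → little-endian bytes:
  [0]=0x9d  [1]=0x87  [2]=0x87  [3]=0x64

9d 87 87 64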